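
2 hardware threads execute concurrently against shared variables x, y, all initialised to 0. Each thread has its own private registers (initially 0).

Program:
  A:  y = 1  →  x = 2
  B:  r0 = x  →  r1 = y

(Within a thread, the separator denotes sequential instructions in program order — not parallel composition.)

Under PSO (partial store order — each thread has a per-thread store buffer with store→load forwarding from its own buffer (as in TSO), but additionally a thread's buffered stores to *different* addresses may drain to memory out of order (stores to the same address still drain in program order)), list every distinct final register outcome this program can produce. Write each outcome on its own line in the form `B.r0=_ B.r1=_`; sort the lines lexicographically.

outcome vector order: (B.r0,B.r1)
|PSO outcomes| = 4

B.r0=0 B.r1=0
B.r0=0 B.r1=1
B.r0=2 B.r1=0
B.r0=2 B.r1=1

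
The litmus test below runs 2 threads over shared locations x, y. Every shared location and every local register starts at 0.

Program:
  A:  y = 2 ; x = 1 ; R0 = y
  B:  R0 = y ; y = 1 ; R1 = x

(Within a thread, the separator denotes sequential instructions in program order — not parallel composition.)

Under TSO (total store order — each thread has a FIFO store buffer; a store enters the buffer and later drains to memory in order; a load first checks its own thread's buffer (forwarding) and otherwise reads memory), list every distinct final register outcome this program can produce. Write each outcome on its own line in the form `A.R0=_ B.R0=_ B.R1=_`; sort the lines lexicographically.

outcome vector order: (A.R0,B.R0,B.R1)
|TSO outcomes| = 8

A.R0=1 B.R0=0 B.R1=0
A.R0=1 B.R0=0 B.R1=1
A.R0=1 B.R0=2 B.R1=0
A.R0=1 B.R0=2 B.R1=1
A.R0=2 B.R0=0 B.R1=0
A.R0=2 B.R0=0 B.R1=1
A.R0=2 B.R0=2 B.R1=0
A.R0=2 B.R0=2 B.R1=1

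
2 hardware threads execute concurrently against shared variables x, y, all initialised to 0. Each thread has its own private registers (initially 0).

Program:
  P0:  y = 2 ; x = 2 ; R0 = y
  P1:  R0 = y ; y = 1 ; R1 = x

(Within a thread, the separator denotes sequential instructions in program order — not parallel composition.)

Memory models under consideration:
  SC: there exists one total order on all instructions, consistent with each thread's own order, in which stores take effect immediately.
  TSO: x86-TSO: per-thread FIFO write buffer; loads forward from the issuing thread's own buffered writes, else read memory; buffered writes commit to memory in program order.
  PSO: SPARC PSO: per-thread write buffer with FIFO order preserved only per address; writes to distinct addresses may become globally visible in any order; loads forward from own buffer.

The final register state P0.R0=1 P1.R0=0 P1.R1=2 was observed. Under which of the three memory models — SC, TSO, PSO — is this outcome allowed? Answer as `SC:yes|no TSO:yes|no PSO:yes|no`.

outcome vector order: (P0.R0,P1.R0,P1.R1)
under SC → <1 0 0> <1 0 2> <1 2 0> <1 2 2> <2 0 0> <2 0 2> <2 2 2>
under TSO → <1 0 0> <1 0 2> <1 2 0> <1 2 2> <2 0 0> <2 0 2> <2 2 0> <2 2 2>
under PSO → <1 0 0> <1 0 2> <1 2 0> <1 2 2> <2 0 0> <2 0 2> <2 2 0> <2 2 2>
target <1 0 2> ∈ {SC,TSO,PSO}

SC:yes TSO:yes PSO:yes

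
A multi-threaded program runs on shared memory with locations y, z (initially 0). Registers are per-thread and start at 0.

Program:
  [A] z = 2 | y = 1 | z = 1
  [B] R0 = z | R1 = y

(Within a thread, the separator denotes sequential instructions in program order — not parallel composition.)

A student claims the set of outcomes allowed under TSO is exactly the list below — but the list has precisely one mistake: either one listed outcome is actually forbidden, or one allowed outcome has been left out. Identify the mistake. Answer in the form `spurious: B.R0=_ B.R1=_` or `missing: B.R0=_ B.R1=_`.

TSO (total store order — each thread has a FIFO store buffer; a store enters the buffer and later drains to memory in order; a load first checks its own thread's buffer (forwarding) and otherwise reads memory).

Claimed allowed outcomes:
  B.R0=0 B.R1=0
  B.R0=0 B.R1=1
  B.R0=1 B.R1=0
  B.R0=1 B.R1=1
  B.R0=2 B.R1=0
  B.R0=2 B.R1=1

spurious: B.R0=1 B.R1=0

outcome vector order: (B.R0,B.R1)
TSO (5): <0 0>, <0 1>, <1 1>, <2 0>, <2 1>
claimed∖TSO = {<1 0>}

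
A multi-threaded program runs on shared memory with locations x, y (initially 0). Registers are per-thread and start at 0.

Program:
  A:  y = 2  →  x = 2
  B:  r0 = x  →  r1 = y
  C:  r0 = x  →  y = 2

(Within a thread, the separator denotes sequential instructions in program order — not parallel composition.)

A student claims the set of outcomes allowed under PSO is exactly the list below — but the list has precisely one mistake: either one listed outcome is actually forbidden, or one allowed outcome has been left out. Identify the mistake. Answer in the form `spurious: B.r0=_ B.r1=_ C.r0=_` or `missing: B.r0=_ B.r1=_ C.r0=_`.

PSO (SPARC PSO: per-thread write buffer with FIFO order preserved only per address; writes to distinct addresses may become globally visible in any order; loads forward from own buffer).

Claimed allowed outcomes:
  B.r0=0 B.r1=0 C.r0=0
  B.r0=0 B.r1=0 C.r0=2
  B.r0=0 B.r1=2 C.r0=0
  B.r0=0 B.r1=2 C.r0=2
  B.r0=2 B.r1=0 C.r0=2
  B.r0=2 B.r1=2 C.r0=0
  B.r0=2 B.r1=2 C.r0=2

missing: B.r0=2 B.r1=0 C.r0=0

outcome vector order: (B.r0,B.r1,C.r0)
PSO (8): 000, 002, 020, 022, 200, 202, 220, 222
PSO∖claimed = {200}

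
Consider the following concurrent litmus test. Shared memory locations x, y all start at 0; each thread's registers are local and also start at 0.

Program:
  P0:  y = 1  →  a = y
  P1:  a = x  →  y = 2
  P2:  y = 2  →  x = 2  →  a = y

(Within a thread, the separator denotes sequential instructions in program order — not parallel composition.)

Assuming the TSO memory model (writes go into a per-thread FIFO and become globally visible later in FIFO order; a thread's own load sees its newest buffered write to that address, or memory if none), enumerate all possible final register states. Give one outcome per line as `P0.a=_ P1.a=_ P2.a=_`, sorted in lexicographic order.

outcome vector order: (P0.a,P1.a,P2.a)
|TSO outcomes| = 8

P0.a=1 P1.a=0 P2.a=1
P0.a=1 P1.a=0 P2.a=2
P0.a=1 P1.a=2 P2.a=1
P0.a=1 P1.a=2 P2.a=2
P0.a=2 P1.a=0 P2.a=1
P0.a=2 P1.a=0 P2.a=2
P0.a=2 P1.a=2 P2.a=1
P0.a=2 P1.a=2 P2.a=2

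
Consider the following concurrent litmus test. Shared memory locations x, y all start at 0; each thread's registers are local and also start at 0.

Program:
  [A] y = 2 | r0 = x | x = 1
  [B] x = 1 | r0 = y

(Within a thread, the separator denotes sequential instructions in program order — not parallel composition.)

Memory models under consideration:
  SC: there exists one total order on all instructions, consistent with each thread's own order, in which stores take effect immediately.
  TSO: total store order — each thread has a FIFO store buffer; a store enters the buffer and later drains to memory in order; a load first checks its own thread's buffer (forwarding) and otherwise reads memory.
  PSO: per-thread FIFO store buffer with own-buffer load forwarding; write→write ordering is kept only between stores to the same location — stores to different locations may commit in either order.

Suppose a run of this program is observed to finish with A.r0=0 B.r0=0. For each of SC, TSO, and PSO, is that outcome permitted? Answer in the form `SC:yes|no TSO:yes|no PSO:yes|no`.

outcome vector order: (A.r0,B.r0)
SC: 3 outcomes — {(0,2) (1,0) (1,2)}
TSO: 4 outcomes — {(0,0) (0,2) (1,0) (1,2)}
PSO: 4 outcomes — {(0,0) (0,2) (1,0) (1,2)}
target (0,0) ∈ {TSO,PSO}

SC:no TSO:yes PSO:yes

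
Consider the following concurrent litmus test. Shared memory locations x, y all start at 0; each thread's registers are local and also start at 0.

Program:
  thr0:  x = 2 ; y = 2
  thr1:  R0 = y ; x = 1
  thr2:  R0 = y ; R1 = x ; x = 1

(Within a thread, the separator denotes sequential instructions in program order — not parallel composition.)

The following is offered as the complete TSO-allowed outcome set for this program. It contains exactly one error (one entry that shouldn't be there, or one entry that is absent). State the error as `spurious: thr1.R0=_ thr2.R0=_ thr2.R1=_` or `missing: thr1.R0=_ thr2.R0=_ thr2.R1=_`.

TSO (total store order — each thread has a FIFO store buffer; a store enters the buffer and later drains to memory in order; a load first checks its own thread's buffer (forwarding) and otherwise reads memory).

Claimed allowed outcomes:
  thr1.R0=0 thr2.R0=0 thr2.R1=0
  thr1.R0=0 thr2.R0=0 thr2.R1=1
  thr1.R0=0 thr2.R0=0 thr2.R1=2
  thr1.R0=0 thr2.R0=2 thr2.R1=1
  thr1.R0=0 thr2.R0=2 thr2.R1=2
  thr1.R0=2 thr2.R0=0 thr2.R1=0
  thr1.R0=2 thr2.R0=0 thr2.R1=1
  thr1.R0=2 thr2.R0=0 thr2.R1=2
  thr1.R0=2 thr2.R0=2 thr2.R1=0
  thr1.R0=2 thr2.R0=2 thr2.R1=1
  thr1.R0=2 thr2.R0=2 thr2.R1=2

spurious: thr1.R0=2 thr2.R0=2 thr2.R1=0

outcome vector order: (thr1.R0,thr2.R0,thr2.R1)
TSO (10): 000 001 002 021 022 200 201 202 221 222
claimed∖TSO = {220}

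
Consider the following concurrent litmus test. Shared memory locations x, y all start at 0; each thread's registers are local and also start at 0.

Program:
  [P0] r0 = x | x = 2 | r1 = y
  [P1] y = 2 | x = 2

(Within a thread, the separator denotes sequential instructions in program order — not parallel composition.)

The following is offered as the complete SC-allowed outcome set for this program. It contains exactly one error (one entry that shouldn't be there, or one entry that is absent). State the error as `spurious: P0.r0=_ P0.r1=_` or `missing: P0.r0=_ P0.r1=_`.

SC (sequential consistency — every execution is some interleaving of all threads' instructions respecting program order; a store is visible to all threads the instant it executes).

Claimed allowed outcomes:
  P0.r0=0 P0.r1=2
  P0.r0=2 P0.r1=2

outcome vector order: (P0.r0,P0.r1)
under SC → (0,0), (0,2), (2,2)
SC∖claimed = {(0,0)}

missing: P0.r0=0 P0.r1=0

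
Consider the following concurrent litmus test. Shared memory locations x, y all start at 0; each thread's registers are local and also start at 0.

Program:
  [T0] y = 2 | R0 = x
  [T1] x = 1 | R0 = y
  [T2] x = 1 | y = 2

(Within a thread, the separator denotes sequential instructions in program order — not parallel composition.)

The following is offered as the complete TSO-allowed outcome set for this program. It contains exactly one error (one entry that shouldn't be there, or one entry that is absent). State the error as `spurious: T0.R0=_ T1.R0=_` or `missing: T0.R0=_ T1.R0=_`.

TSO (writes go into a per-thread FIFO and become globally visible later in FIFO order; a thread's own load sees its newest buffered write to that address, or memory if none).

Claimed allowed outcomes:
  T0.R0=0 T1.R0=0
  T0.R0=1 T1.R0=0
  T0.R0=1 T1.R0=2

missing: T0.R0=0 T1.R0=2

outcome vector order: (T0.R0,T1.R0)
TSO: 4 outcomes — {<0 0> <0 2> <1 0> <1 2>}
TSO∖claimed = {<0 2>}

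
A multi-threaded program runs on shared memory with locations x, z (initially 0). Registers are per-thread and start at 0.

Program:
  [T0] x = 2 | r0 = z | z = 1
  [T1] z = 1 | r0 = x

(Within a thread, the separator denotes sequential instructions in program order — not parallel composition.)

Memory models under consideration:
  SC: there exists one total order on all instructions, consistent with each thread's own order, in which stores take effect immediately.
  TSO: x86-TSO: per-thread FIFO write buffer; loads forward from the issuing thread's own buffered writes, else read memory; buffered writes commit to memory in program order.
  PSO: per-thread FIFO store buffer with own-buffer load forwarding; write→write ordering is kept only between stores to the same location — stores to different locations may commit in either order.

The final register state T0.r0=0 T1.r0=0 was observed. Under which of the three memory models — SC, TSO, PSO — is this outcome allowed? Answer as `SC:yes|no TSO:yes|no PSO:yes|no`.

outcome vector order: (T0.r0,T1.r0)
SC: 3 outcomes — {<0 2> <1 0> <1 2>}
TSO: 4 outcomes — {<0 0> <0 2> <1 0> <1 2>}
PSO: 4 outcomes — {<0 0> <0 2> <1 0> <1 2>}
target <0 0> ∈ {TSO,PSO}

SC:no TSO:yes PSO:yes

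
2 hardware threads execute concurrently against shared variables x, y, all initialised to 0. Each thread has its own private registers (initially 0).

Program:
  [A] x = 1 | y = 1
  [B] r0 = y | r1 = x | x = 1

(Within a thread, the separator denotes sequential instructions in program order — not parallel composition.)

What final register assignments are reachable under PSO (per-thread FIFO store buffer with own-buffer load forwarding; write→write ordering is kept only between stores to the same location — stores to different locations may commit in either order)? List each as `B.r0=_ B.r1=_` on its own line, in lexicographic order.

outcome vector order: (B.r0,B.r1)
|PSO outcomes| = 4

B.r0=0 B.r1=0
B.r0=0 B.r1=1
B.r0=1 B.r1=0
B.r0=1 B.r1=1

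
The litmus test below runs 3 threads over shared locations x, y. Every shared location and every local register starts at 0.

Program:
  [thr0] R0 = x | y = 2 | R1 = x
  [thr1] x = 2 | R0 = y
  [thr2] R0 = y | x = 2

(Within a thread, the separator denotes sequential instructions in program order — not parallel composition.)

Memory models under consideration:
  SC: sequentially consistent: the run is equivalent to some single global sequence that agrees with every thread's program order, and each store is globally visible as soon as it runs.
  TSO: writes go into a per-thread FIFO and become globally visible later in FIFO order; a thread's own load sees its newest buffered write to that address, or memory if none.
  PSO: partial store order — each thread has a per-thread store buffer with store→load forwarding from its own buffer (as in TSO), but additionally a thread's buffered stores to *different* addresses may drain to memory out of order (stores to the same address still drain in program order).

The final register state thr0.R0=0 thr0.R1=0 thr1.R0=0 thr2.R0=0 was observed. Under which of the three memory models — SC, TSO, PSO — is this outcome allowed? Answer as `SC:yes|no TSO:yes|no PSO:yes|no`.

SC:no TSO:yes PSO:yes

outcome vector order: (thr0.R0,thr0.R1,thr1.R0,thr2.R0)
SC: 10 outcomes — {<0 0 2 0> <0 0 2 2> <0 2 0 0> <0 2 0 2> <0 2 2 0> <0 2 2 2> <2 2 0 0> <2 2 0 2> <2 2 2 0> <2 2 2 2>}
TSO: 12 outcomes — {<0 0 0 0> <0 0 0 2> <0 0 2 0> <0 0 2 2> <0 2 0 0> <0 2 0 2> <0 2 2 0> <0 2 2 2> <2 2 0 0> <2 2 0 2> <2 2 2 0> <2 2 2 2>}
PSO: 12 outcomes — {<0 0 0 0> <0 0 0 2> <0 0 2 0> <0 0 2 2> <0 2 0 0> <0 2 0 2> <0 2 2 0> <0 2 2 2> <2 2 0 0> <2 2 0 2> <2 2 2 0> <2 2 2 2>}
target <0 0 0 0> ∈ {TSO,PSO}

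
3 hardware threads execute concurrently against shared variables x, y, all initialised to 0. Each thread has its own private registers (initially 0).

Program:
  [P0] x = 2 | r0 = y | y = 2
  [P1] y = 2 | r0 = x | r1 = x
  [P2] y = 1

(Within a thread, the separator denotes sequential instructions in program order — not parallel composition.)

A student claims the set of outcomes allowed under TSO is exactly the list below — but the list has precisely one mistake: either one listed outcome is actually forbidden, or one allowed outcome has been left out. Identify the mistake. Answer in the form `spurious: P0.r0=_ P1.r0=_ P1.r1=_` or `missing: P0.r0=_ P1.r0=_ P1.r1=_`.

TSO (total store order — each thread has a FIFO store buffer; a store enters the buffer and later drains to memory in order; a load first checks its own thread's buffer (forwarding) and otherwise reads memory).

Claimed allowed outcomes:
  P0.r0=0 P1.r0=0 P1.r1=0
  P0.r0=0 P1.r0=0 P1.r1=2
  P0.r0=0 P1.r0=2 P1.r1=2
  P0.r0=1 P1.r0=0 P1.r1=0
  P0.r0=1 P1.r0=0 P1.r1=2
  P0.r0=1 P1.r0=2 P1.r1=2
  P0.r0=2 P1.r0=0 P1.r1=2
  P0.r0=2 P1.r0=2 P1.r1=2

outcome vector order: (P0.r0,P1.r0,P1.r1)
TSO: 9 outcomes — {0/0/0; 0/0/2; 0/2/2; 1/0/0; 1/0/2; 1/2/2; 2/0/0; 2/0/2; 2/2/2}
TSO∖claimed = {2/0/0}

missing: P0.r0=2 P1.r0=0 P1.r1=0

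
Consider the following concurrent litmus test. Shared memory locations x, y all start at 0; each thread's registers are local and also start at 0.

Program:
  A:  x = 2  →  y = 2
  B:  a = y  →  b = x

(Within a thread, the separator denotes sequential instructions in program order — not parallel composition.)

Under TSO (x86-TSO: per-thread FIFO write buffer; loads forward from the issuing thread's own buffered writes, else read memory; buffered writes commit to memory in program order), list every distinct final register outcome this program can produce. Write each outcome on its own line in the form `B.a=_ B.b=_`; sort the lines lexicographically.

outcome vector order: (B.a,B.b)
|TSO outcomes| = 3

B.a=0 B.b=0
B.a=0 B.b=2
B.a=2 B.b=2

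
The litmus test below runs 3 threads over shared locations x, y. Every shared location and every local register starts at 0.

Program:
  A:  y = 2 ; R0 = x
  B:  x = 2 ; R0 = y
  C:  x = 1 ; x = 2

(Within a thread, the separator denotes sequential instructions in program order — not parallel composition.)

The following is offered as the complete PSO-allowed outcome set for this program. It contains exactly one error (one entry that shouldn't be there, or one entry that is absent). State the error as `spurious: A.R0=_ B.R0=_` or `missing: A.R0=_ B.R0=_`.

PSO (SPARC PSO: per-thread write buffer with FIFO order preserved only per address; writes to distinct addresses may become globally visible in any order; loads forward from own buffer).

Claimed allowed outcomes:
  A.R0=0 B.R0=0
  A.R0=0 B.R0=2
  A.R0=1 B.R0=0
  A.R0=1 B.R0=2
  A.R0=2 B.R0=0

outcome vector order: (A.R0,B.R0)
under PSO → 00; 02; 10; 12; 20; 22
PSO∖claimed = {22}

missing: A.R0=2 B.R0=2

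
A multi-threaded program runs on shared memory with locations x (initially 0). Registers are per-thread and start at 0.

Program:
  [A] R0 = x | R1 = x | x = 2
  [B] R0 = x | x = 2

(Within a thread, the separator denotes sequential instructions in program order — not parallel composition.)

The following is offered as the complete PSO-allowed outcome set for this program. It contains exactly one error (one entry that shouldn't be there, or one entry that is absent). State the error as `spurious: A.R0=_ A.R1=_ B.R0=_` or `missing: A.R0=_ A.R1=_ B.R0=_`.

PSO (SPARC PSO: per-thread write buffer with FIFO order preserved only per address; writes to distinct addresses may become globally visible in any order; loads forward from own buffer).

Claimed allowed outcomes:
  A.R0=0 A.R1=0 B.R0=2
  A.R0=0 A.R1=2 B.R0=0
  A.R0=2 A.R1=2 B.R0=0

missing: A.R0=0 A.R1=0 B.R0=0

outcome vector order: (A.R0,A.R1,B.R0)
under PSO → 0/0/0 0/0/2 0/2/0 2/2/0
PSO∖claimed = {0/0/0}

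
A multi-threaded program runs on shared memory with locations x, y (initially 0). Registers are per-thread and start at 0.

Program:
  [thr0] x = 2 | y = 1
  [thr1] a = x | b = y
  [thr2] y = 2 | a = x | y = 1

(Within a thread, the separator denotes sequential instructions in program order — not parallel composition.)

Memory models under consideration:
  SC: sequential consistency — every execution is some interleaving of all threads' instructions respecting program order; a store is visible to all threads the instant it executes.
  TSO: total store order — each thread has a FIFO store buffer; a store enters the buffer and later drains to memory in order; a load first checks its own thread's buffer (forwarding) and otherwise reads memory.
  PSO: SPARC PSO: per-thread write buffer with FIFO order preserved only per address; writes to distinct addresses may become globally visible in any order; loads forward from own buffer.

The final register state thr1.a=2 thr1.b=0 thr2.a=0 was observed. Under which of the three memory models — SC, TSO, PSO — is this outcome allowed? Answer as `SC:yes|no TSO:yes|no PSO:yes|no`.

SC:no TSO:yes PSO:yes

outcome vector order: (thr1.a,thr1.b,thr2.a)
SC: 11 outcomes — {0/0/0 0/0/2 0/1/0 0/1/2 0/2/0 0/2/2 2/0/2 2/1/0 2/1/2 2/2/0 2/2/2}
TSO: 12 outcomes — {0/0/0 0/0/2 0/1/0 0/1/2 0/2/0 0/2/2 2/0/0 2/0/2 2/1/0 2/1/2 2/2/0 2/2/2}
PSO: 12 outcomes — {0/0/0 0/0/2 0/1/0 0/1/2 0/2/0 0/2/2 2/0/0 2/0/2 2/1/0 2/1/2 2/2/0 2/2/2}
target 2/0/0 ∈ {TSO,PSO}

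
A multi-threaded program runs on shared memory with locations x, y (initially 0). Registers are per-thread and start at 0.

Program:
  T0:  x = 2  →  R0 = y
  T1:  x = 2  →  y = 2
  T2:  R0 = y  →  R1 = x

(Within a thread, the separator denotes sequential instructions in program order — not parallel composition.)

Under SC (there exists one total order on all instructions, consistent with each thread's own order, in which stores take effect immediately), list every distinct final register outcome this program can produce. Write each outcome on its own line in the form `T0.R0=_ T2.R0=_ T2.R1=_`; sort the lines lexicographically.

T0.R0=0 T2.R0=0 T2.R1=0
T0.R0=0 T2.R0=0 T2.R1=2
T0.R0=0 T2.R0=2 T2.R1=2
T0.R0=2 T2.R0=0 T2.R1=0
T0.R0=2 T2.R0=0 T2.R1=2
T0.R0=2 T2.R0=2 T2.R1=2

outcome vector order: (T0.R0,T2.R0,T2.R1)
|SC outcomes| = 6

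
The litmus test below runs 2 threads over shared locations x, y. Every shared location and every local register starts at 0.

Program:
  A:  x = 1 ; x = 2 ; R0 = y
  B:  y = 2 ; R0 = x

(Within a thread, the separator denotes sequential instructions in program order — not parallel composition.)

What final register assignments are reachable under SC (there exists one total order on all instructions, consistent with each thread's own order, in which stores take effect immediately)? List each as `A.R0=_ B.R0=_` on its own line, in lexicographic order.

A.R0=0 B.R0=2
A.R0=2 B.R0=0
A.R0=2 B.R0=1
A.R0=2 B.R0=2

outcome vector order: (A.R0,B.R0)
|SC outcomes| = 4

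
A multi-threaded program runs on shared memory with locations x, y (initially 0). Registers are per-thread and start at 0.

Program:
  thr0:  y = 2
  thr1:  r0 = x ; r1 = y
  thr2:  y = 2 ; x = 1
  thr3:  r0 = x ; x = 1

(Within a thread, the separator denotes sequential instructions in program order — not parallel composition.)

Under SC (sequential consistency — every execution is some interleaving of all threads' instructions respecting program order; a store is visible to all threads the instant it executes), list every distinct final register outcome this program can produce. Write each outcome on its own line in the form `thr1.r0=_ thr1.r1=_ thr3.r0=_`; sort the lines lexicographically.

thr1.r0=0 thr1.r1=0 thr3.r0=0
thr1.r0=0 thr1.r1=0 thr3.r0=1
thr1.r0=0 thr1.r1=2 thr3.r0=0
thr1.r0=0 thr1.r1=2 thr3.r0=1
thr1.r0=1 thr1.r1=0 thr3.r0=0
thr1.r0=1 thr1.r1=2 thr3.r0=0
thr1.r0=1 thr1.r1=2 thr3.r0=1

outcome vector order: (thr1.r0,thr1.r1,thr3.r0)
|SC outcomes| = 7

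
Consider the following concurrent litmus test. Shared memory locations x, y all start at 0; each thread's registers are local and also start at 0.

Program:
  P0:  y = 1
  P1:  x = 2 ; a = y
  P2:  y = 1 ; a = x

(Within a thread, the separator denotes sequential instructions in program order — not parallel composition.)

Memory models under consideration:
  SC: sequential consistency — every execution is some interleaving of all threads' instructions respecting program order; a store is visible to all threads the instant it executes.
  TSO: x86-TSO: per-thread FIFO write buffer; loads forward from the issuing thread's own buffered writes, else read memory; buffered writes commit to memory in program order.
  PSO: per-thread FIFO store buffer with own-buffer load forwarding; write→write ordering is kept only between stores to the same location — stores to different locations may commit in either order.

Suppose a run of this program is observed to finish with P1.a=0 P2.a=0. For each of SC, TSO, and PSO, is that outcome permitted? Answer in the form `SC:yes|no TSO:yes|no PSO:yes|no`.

SC:no TSO:yes PSO:yes

outcome vector order: (P1.a,P2.a)
SC (3): 0/2; 1/0; 1/2
TSO (4): 0/0; 0/2; 1/0; 1/2
PSO (4): 0/0; 0/2; 1/0; 1/2
target 0/0 ∈ {TSO,PSO}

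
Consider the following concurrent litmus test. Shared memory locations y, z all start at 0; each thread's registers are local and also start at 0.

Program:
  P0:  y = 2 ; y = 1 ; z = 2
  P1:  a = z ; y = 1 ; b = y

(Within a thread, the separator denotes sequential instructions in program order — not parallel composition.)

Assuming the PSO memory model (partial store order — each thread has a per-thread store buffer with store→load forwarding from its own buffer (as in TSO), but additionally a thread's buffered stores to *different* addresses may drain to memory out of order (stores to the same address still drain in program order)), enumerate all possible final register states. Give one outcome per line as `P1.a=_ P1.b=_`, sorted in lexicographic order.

outcome vector order: (P1.a,P1.b)
|PSO outcomes| = 4

P1.a=0 P1.b=1
P1.a=0 P1.b=2
P1.a=2 P1.b=1
P1.a=2 P1.b=2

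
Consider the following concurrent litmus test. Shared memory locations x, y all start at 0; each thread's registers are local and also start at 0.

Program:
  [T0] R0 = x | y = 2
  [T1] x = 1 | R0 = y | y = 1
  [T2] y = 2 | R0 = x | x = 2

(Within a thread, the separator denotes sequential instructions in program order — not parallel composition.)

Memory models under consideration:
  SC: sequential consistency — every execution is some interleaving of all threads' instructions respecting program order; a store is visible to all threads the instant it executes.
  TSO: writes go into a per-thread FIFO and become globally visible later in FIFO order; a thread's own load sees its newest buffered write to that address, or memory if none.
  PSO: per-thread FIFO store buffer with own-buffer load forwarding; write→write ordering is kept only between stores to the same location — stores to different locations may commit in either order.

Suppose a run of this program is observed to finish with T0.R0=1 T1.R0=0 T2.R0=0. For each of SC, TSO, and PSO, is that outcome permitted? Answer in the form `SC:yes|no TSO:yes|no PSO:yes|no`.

outcome vector order: (T0.R0,T1.R0,T2.R0)
under SC → (0,0,1); (0,2,0); (0,2,1); (1,0,1); (1,2,0); (1,2,1); (2,0,1); (2,2,0); (2,2,1)
under TSO → (0,0,0); (0,0,1); (0,2,0); (0,2,1); (1,0,0); (1,0,1); (1,2,0); (1,2,1); (2,0,0); (2,0,1); (2,2,0); (2,2,1)
under PSO → (0,0,0); (0,0,1); (0,2,0); (0,2,1); (1,0,0); (1,0,1); (1,2,0); (1,2,1); (2,0,0); (2,0,1); (2,2,0); (2,2,1)
target (1,0,0) ∈ {TSO,PSO}

SC:no TSO:yes PSO:yes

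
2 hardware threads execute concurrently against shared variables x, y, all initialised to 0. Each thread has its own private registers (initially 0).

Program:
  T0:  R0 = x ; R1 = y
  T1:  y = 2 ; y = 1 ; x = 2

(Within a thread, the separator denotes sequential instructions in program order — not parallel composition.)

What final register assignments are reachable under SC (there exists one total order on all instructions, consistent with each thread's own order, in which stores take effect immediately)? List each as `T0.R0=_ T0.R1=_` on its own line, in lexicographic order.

T0.R0=0 T0.R1=0
T0.R0=0 T0.R1=1
T0.R0=0 T0.R1=2
T0.R0=2 T0.R1=1

outcome vector order: (T0.R0,T0.R1)
|SC outcomes| = 4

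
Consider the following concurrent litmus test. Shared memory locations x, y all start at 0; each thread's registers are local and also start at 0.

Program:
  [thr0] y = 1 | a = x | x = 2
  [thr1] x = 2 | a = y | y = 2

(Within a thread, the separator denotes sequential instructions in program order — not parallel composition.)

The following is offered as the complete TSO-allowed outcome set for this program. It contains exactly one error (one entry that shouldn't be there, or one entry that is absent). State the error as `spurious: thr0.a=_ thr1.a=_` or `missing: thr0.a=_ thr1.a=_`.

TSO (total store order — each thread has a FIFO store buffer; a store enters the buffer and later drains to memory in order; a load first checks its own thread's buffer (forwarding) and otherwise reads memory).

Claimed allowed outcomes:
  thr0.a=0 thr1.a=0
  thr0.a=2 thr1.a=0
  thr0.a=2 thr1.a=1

missing: thr0.a=0 thr1.a=1

outcome vector order: (thr0.a,thr1.a)
[TSO] allowed = {00, 01, 20, 21}
TSO∖claimed = {01}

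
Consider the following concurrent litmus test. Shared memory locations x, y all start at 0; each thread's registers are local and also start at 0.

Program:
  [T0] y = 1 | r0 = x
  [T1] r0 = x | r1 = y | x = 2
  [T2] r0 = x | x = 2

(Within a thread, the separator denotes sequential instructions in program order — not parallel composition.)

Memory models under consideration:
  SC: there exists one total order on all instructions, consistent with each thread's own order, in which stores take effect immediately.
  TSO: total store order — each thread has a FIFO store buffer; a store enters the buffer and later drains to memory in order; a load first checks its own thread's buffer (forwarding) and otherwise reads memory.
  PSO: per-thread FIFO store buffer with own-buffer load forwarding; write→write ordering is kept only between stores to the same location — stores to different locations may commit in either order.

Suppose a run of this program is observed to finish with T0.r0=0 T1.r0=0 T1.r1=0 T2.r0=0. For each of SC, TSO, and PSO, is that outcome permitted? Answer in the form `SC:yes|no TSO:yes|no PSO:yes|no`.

outcome vector order: (T0.r0,T1.r0,T1.r1,T2.r0)
under SC → 0/0/0/0, 0/0/0/2, 0/0/1/0, 0/0/1/2, 0/2/1/0, 2/0/0/0, 2/0/0/2, 2/0/1/0, 2/0/1/2, 2/2/0/0, 2/2/1/0
under TSO → 0/0/0/0, 0/0/0/2, 0/0/1/0, 0/0/1/2, 0/2/0/0, 0/2/1/0, 2/0/0/0, 2/0/0/2, 2/0/1/0, 2/0/1/2, 2/2/0/0, 2/2/1/0
under PSO → 0/0/0/0, 0/0/0/2, 0/0/1/0, 0/0/1/2, 0/2/0/0, 0/2/1/0, 2/0/0/0, 2/0/0/2, 2/0/1/0, 2/0/1/2, 2/2/0/0, 2/2/1/0
target 0/0/0/0 ∈ {SC,TSO,PSO}

SC:yes TSO:yes PSO:yes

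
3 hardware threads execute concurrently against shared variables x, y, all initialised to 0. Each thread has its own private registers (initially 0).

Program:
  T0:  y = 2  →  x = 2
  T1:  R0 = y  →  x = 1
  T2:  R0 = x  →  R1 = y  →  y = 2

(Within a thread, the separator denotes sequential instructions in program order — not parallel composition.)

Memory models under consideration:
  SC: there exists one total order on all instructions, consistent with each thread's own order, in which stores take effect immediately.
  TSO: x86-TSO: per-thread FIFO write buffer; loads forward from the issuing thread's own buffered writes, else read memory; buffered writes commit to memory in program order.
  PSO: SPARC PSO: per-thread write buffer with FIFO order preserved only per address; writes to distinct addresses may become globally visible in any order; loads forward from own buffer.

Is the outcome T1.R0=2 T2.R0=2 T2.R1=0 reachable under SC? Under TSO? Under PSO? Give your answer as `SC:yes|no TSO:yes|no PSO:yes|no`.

SC:no TSO:no PSO:yes

outcome vector order: (T1.R0,T2.R0,T2.R1)
under SC → (0,0,0); (0,0,2); (0,1,0); (0,1,2); (0,2,2); (2,0,0); (2,0,2); (2,1,2); (2,2,2)
under TSO → (0,0,0); (0,0,2); (0,1,0); (0,1,2); (0,2,2); (2,0,0); (2,0,2); (2,1,2); (2,2,2)
under PSO → (0,0,0); (0,0,2); (0,1,0); (0,1,2); (0,2,0); (0,2,2); (2,0,0); (2,0,2); (2,1,2); (2,2,0); (2,2,2)
target (2,2,0) ∈ {PSO}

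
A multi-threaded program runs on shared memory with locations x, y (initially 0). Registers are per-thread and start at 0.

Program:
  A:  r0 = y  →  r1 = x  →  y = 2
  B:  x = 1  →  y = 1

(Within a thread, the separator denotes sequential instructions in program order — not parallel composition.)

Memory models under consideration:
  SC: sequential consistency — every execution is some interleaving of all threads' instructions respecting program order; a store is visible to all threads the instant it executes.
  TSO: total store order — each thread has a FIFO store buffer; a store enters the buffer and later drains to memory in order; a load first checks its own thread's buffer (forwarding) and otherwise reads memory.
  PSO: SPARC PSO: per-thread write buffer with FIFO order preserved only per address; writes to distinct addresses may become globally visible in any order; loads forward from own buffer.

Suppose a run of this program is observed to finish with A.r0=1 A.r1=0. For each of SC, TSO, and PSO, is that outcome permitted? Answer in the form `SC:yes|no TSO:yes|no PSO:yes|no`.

SC:no TSO:no PSO:yes

outcome vector order: (A.r0,A.r1)
SC: 3 outcomes — {00; 01; 11}
TSO: 3 outcomes — {00; 01; 11}
PSO: 4 outcomes — {00; 01; 10; 11}
target 10 ∈ {PSO}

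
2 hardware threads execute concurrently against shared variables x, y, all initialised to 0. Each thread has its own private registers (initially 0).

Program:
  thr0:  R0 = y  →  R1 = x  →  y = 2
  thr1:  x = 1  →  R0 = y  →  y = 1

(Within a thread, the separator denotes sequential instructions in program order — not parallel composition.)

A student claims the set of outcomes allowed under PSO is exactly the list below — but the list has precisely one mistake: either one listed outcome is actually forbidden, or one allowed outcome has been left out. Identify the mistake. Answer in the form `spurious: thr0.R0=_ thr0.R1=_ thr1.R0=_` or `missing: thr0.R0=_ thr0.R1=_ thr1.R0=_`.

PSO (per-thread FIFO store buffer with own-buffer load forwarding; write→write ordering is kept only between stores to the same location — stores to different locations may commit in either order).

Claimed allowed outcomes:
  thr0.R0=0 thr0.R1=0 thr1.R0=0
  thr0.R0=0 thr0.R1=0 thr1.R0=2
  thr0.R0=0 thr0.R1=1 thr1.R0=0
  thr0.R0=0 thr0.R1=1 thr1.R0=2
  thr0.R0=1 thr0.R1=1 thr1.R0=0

missing: thr0.R0=1 thr0.R1=0 thr1.R0=0

outcome vector order: (thr0.R0,thr0.R1,thr1.R0)
[PSO] allowed = {0/0/0 0/0/2 0/1/0 0/1/2 1/0/0 1/1/0}
PSO∖claimed = {1/0/0}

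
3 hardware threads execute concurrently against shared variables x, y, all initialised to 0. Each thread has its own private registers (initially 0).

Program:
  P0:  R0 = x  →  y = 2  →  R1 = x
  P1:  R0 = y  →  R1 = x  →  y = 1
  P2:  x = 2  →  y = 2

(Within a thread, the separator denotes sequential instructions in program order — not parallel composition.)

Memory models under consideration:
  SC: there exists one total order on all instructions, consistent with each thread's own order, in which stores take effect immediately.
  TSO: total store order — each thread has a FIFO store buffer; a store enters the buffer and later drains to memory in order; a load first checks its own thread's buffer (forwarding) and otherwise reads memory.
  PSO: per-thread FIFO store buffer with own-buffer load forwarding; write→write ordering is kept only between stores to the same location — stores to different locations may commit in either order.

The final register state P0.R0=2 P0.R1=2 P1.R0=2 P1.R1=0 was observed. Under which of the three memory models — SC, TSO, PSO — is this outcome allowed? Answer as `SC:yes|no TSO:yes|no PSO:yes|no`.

outcome vector order: (P0.R0,P0.R1,P1.R0,P1.R1)
under SC → <0 0 0 0>, <0 0 0 2>, <0 0 2 0>, <0 0 2 2>, <0 2 0 0>, <0 2 0 2>, <0 2 2 0>, <0 2 2 2>, <2 2 0 0>, <2 2 0 2>, <2 2 2 2>
under TSO → <0 0 0 0>, <0 0 0 2>, <0 0 2 0>, <0 0 2 2>, <0 2 0 0>, <0 2 0 2>, <0 2 2 0>, <0 2 2 2>, <2 2 0 0>, <2 2 0 2>, <2 2 2 2>
under PSO → <0 0 0 0>, <0 0 0 2>, <0 0 2 0>, <0 0 2 2>, <0 2 0 0>, <0 2 0 2>, <0 2 2 0>, <0 2 2 2>, <2 2 0 0>, <2 2 0 2>, <2 2 2 0>, <2 2 2 2>
target <2 2 2 0> ∈ {PSO}

SC:no TSO:no PSO:yes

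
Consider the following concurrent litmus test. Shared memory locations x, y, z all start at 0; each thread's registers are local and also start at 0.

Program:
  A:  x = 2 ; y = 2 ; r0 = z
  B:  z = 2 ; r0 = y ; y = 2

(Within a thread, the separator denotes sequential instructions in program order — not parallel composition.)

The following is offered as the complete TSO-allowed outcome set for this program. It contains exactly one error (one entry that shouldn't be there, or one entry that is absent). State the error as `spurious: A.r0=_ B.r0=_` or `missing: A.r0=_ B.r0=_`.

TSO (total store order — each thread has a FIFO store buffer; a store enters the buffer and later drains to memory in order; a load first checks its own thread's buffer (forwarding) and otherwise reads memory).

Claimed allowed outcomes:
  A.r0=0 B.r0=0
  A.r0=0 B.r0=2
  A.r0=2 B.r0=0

missing: A.r0=2 B.r0=2

outcome vector order: (A.r0,B.r0)
TSO (4): (0,0); (0,2); (2,0); (2,2)
TSO∖claimed = {(2,2)}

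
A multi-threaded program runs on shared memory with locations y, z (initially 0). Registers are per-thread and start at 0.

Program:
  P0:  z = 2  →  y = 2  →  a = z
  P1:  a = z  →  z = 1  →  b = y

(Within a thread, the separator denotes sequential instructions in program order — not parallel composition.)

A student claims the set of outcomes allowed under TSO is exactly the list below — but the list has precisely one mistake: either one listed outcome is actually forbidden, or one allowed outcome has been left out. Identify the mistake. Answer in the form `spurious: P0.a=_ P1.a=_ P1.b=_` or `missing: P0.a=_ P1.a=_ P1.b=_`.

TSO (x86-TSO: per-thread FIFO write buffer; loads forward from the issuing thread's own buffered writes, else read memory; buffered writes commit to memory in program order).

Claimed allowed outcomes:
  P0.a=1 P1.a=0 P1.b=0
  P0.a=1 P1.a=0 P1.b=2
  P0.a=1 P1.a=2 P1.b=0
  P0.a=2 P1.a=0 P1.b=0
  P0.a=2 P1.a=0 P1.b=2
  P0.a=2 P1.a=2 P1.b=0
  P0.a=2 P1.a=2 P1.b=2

outcome vector order: (P0.a,P1.a,P1.b)
under TSO → 1/0/0; 1/0/2; 1/2/0; 1/2/2; 2/0/0; 2/0/2; 2/2/0; 2/2/2
TSO∖claimed = {1/2/2}

missing: P0.a=1 P1.a=2 P1.b=2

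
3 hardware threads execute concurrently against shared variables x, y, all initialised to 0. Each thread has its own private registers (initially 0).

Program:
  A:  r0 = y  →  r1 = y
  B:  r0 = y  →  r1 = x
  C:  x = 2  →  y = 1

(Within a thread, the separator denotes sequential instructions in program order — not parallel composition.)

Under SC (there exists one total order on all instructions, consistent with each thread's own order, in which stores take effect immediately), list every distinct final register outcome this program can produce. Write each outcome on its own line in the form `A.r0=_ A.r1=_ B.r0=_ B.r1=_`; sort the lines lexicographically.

outcome vector order: (A.r0,A.r1,B.r0,B.r1)
|SC outcomes| = 9

A.r0=0 A.r1=0 B.r0=0 B.r1=0
A.r0=0 A.r1=0 B.r0=0 B.r1=2
A.r0=0 A.r1=0 B.r0=1 B.r1=2
A.r0=0 A.r1=1 B.r0=0 B.r1=0
A.r0=0 A.r1=1 B.r0=0 B.r1=2
A.r0=0 A.r1=1 B.r0=1 B.r1=2
A.r0=1 A.r1=1 B.r0=0 B.r1=0
A.r0=1 A.r1=1 B.r0=0 B.r1=2
A.r0=1 A.r1=1 B.r0=1 B.r1=2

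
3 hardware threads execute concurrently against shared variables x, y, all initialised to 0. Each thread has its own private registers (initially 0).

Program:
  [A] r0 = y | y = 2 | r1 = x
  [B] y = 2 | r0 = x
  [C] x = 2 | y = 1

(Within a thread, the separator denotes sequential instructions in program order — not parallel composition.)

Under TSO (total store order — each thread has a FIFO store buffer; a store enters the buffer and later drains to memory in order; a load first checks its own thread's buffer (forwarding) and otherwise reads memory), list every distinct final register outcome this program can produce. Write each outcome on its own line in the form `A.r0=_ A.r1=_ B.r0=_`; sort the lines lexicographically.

A.r0=0 A.r1=0 B.r0=0
A.r0=0 A.r1=0 B.r0=2
A.r0=0 A.r1=2 B.r0=0
A.r0=0 A.r1=2 B.r0=2
A.r0=1 A.r1=2 B.r0=0
A.r0=1 A.r1=2 B.r0=2
A.r0=2 A.r1=0 B.r0=0
A.r0=2 A.r1=0 B.r0=2
A.r0=2 A.r1=2 B.r0=0
A.r0=2 A.r1=2 B.r0=2

outcome vector order: (A.r0,A.r1,B.r0)
|TSO outcomes| = 10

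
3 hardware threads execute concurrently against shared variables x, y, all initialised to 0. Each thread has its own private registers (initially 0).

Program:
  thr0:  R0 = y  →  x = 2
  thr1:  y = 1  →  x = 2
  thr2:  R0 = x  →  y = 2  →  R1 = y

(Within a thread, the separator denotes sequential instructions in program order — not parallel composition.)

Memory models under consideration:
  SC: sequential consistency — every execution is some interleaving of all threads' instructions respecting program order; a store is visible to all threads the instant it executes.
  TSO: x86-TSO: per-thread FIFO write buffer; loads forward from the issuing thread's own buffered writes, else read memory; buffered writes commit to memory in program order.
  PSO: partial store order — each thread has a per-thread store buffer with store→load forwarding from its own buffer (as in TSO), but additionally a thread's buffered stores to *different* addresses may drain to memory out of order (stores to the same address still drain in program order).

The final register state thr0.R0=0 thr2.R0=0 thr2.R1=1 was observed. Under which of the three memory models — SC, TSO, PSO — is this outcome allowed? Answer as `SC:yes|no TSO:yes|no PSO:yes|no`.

outcome vector order: (thr0.R0,thr2.R0,thr2.R1)
SC: 10 outcomes — {001 002 021 022 101 102 122 201 202 222}
TSO: 10 outcomes — {001 002 021 022 101 102 122 201 202 222}
PSO: 12 outcomes — {001 002 021 022 101 102 121 122 201 202 221 222}
target 001 ∈ {SC,TSO,PSO}

SC:yes TSO:yes PSO:yes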